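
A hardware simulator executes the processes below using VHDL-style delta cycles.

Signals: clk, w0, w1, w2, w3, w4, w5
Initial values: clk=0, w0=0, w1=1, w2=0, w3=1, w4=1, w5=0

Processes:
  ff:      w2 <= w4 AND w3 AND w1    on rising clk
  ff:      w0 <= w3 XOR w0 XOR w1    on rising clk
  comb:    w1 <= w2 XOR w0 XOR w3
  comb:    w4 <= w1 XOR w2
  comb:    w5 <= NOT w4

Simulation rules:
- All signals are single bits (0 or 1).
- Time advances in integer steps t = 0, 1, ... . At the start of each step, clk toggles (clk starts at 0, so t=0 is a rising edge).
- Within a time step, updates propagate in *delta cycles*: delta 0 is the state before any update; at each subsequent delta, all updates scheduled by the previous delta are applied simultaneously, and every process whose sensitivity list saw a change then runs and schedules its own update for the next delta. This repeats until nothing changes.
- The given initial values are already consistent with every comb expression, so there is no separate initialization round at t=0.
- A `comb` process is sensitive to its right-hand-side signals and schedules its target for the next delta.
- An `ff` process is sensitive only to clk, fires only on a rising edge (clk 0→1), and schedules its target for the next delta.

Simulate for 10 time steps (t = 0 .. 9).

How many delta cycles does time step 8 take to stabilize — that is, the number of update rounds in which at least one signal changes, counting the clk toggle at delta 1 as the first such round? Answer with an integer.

t=0 Δ0: w0=0 w1=1 w5=0 w4=1 w2=0 clk=0 w3=1
  Δ1: clk:0→1
  Δ2: w2:0→1
  Δ3: w1:1→0, w4:1→0
  Δ4: w5:0→1, w4:0→1
  Δ5: w5:1→0
  (5Δ to stable)
t=1 Δ0: w0=0 w1=0 w5=0 w4=1 w2=1 clk=1 w3=1
  Δ1: clk:1→0
  (1Δ to stable)
t=2 Δ0: w0=0 w1=0 w5=0 w4=1 w2=1 clk=0 w3=1
  Δ1: clk:0→1
  Δ2: w0:0→1, w2:1→0
  Δ3: w4:1→0
  Δ4: w5:0→1
  (4Δ to stable)
t=3 Δ0: w0=1 w1=0 w5=1 w4=0 w2=0 clk=1 w3=1
  Δ1: clk:1→0
  (1Δ to stable)
t=4 Δ0: w0=1 w1=0 w5=1 w4=0 w2=0 clk=0 w3=1
  Δ1: clk:0→1
  Δ2: w0:1→0
  Δ3: w1:0→1
  Δ4: w4:0→1
  Δ5: w5:1→0
  (5Δ to stable)
t=5 Δ0: w0=0 w1=1 w5=0 w4=1 w2=0 clk=1 w3=1
  Δ1: clk:1→0
  (1Δ to stable)
t=6 Δ0: w0=0 w1=1 w5=0 w4=1 w2=0 clk=0 w3=1
  Δ1: clk:0→1
  Δ2: w2:0→1
  Δ3: w1:1→0, w4:1→0
  Δ4: w5:0→1, w4:0→1
  Δ5: w5:1→0
  (5Δ to stable)
t=7 Δ0: w0=0 w1=0 w5=0 w4=1 w2=1 clk=1 w3=1
  Δ1: clk:1→0
  (1Δ to stable)
t=8 Δ0: w0=0 w1=0 w5=0 w4=1 w2=1 clk=0 w3=1
  Δ1: clk:0→1
  Δ2: w0:0→1, w2:1→0
  Δ3: w4:1→0
  Δ4: w5:0→1
  (4Δ to stable)
t=9 Δ0: w0=1 w1=0 w5=1 w4=0 w2=0 clk=1 w3=1
  Δ1: clk:1→0
  (1Δ to stable)

4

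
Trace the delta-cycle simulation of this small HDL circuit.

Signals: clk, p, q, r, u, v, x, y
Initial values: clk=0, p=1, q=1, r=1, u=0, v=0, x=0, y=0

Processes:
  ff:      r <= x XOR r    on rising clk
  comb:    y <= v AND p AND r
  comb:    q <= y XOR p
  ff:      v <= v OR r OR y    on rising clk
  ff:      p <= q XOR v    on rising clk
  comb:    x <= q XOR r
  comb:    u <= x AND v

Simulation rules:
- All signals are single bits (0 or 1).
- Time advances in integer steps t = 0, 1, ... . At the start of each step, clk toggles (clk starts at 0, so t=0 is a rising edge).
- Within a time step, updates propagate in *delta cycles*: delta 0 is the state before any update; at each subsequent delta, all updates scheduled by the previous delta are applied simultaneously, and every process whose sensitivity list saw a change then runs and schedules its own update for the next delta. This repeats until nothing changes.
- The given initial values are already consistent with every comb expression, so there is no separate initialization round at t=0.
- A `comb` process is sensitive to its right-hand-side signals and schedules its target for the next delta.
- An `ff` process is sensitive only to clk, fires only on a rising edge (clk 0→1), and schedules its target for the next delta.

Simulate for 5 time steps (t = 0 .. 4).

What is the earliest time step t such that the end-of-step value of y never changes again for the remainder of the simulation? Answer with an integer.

2

[bits: p,q,x,r,clk,y,u,v]
t=0: Δ0=11010000 Δ1=11011000 Δ2=11011001 Δ3=11011101 Δ4=10011101 Δ5=10111101 Δ6=10111111 | 6Δ
t=1: Δ0=10111111 Δ1=10110111 | 1Δ
t=2: Δ0=10110111 Δ1=10111111 Δ2=10101111 Δ3=10001011 Δ4=11001001 Δ5=11101001 Δ6=11101011 | 6Δ
t=3: Δ0=11101011 Δ1=11100011 | 1Δ
t=4: Δ0=11100011 Δ1=11101011 Δ2=01111011 Δ3=00011011 Δ4=00111001 Δ5=00111011 | 5Δ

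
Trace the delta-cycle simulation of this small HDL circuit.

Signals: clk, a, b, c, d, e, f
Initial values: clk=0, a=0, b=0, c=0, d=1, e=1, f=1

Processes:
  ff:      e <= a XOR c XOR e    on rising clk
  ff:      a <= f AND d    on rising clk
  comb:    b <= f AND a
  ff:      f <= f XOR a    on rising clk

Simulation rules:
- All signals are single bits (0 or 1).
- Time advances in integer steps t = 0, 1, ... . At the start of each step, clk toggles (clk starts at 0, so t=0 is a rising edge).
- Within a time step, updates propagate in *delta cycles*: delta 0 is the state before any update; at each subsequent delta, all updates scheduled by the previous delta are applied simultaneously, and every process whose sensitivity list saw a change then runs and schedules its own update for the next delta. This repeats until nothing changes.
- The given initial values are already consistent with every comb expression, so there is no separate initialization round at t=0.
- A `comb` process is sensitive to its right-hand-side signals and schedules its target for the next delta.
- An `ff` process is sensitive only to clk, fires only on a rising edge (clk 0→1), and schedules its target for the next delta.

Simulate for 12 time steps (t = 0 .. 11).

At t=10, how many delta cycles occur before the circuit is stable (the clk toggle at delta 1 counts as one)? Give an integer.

2

t=0 Δ0: c=0 e=1 b=0 d=1 a=0 f=1 clk=0
  Δ1: clk:0→1
  Δ2: a:0→1
  Δ3: b:0→1
  (3Δ to stable)
t=1 Δ0: c=0 e=1 b=1 d=1 a=1 f=1 clk=1
  Δ1: clk:1→0
  (1Δ to stable)
t=2 Δ0: c=0 e=1 b=1 d=1 a=1 f=1 clk=0
  Δ1: clk:0→1
  Δ2: e:1→0, f:1→0
  Δ3: b:1→0
  (3Δ to stable)
t=3 Δ0: c=0 e=0 b=0 d=1 a=1 f=0 clk=1
  Δ1: clk:1→0
  (1Δ to stable)
t=4 Δ0: c=0 e=0 b=0 d=1 a=1 f=0 clk=0
  Δ1: clk:0→1
  Δ2: e:0→1, a:1→0, f:0→1
  (2Δ to stable)
t=5 Δ0: c=0 e=1 b=0 d=1 a=0 f=1 clk=1
  Δ1: clk:1→0
  (1Δ to stable)
t=6 Δ0: c=0 e=1 b=0 d=1 a=0 f=1 clk=0
  Δ1: clk:0→1
  Δ2: a:0→1
  Δ3: b:0→1
  (3Δ to stable)
t=7 Δ0: c=0 e=1 b=1 d=1 a=1 f=1 clk=1
  Δ1: clk:1→0
  (1Δ to stable)
t=8 Δ0: c=0 e=1 b=1 d=1 a=1 f=1 clk=0
  Δ1: clk:0→1
  Δ2: e:1→0, f:1→0
  Δ3: b:1→0
  (3Δ to stable)
t=9 Δ0: c=0 e=0 b=0 d=1 a=1 f=0 clk=1
  Δ1: clk:1→0
  (1Δ to stable)
t=10 Δ0: c=0 e=0 b=0 d=1 a=1 f=0 clk=0
  Δ1: clk:0→1
  Δ2: e:0→1, a:1→0, f:0→1
  (2Δ to stable)
t=11 Δ0: c=0 e=1 b=0 d=1 a=0 f=1 clk=1
  Δ1: clk:1→0
  (1Δ to stable)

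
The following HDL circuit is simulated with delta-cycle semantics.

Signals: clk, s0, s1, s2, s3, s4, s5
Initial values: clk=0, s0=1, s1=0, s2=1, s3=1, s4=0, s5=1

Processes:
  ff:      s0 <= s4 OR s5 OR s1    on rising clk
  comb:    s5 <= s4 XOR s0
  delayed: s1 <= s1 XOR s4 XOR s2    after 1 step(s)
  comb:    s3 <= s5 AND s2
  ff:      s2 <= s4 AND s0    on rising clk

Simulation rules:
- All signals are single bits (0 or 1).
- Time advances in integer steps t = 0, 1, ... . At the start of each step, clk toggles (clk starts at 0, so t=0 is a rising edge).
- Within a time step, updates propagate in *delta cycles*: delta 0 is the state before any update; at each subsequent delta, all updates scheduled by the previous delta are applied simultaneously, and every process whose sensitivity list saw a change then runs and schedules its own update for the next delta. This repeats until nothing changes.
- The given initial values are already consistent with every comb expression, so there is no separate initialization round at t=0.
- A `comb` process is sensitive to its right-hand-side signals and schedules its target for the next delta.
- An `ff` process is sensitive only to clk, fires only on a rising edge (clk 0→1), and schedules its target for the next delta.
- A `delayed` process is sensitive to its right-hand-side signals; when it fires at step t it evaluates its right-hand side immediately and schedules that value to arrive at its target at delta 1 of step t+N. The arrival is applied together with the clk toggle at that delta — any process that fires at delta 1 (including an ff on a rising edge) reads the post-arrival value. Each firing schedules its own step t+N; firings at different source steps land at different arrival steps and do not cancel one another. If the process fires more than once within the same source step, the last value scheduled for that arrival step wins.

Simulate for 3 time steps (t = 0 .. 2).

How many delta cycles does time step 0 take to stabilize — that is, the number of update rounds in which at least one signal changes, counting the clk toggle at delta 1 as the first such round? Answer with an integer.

[bits: s0,s5,s4,clk,s3,s2,s1]
t=0: Δ0=1100110 Δ1=1101110 Δ2=1101100 Δ3=1101000 | 3Δ
t=1: Δ0=1101000 Δ1=1100000 | 1Δ
t=2: Δ0=1100000 Δ1=1101000 | 1Δ

3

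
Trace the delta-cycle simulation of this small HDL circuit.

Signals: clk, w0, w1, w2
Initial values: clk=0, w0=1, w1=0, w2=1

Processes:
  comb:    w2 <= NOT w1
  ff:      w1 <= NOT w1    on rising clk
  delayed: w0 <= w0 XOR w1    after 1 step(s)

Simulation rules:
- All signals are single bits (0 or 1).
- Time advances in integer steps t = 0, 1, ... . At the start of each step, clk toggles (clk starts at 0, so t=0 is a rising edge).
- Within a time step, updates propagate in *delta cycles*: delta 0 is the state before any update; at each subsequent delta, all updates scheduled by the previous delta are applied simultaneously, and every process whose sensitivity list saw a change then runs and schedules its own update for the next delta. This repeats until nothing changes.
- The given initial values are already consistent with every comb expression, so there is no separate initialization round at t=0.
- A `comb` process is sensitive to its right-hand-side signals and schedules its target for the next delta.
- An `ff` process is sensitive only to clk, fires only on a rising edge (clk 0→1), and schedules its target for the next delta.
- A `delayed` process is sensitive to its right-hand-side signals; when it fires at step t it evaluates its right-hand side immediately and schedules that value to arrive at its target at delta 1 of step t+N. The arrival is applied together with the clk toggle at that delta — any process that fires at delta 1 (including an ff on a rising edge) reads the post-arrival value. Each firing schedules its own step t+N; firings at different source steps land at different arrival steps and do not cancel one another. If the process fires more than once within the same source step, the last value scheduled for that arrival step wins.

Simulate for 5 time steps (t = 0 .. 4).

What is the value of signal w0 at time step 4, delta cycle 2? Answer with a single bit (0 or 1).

t0.Δ0 w1=0 clk=0 w2=1 w0=1
t0.Δ1 w1=0 clk=1 w2=1 w0=1
t0.Δ2 w1=1 clk=1 w2=1 w0=1
t0.Δ3 w1=1 clk=1 w2=0 w0=1
t1.Δ0 w1=1 clk=1 w2=0 w0=1
t1.Δ1 w1=1 clk=0 w2=0 w0=0
t2.Δ0 w1=1 clk=0 w2=0 w0=0
t2.Δ1 w1=1 clk=1 w2=0 w0=1
t2.Δ2 w1=0 clk=1 w2=0 w0=1
t2.Δ3 w1=0 clk=1 w2=1 w0=1
t3.Δ0 w1=0 clk=1 w2=1 w0=1
t3.Δ1 w1=0 clk=0 w2=1 w0=1
t4.Δ0 w1=0 clk=0 w2=1 w0=1
t4.Δ1 w1=0 clk=1 w2=1 w0=1
t4.Δ2 w1=1 clk=1 w2=1 w0=1
t4.Δ3 w1=1 clk=1 w2=0 w0=1

1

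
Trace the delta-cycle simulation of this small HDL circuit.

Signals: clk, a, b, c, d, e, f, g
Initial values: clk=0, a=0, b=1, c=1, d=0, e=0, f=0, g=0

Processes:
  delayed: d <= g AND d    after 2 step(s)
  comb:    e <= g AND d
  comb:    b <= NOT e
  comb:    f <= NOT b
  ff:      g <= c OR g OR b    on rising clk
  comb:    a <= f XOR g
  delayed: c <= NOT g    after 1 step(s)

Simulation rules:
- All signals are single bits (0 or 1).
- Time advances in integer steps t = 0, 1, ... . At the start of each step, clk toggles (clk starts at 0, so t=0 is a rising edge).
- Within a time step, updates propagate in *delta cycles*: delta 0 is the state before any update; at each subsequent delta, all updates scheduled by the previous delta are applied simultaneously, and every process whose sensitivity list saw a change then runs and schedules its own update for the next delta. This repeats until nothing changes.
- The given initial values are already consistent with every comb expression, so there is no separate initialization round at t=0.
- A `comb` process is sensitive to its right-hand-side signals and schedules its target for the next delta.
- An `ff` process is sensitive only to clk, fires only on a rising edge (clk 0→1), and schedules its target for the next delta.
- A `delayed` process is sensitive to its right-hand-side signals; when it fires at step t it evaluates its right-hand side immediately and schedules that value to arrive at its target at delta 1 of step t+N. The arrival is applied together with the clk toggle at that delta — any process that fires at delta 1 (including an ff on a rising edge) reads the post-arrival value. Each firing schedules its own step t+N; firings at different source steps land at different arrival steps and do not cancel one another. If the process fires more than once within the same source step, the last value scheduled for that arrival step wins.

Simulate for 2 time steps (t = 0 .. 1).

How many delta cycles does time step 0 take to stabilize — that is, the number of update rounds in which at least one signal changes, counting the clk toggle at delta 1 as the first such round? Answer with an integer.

t=0 Δ0: clk=0 b=1 a=0 e=0 f=0 c=1 d=0 g=0
  Δ1: clk:0→1
  Δ2: g:0→1
  Δ3: a:0→1
  (3Δ to stable)
t=1 Δ0: clk=1 b=1 a=1 e=0 f=0 c=1 d=0 g=1
  Δ1: clk:1→0, c:1→0
  (1Δ to stable)

3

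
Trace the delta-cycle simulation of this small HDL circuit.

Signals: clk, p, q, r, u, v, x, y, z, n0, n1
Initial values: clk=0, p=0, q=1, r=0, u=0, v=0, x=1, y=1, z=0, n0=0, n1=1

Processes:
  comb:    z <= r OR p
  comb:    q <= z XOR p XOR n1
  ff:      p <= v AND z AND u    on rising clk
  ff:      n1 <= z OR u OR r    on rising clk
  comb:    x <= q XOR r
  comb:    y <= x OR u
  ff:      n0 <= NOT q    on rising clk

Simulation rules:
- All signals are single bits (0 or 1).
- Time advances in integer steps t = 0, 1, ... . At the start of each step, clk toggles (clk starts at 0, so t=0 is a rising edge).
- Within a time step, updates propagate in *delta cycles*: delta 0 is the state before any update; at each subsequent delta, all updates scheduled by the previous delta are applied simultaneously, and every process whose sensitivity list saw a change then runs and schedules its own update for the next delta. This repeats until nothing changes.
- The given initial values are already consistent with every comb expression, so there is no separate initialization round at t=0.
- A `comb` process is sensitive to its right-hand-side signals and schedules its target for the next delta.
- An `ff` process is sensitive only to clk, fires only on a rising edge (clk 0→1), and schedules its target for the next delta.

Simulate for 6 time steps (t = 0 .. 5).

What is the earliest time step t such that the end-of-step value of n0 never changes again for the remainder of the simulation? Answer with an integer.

2

t0.Δ0 r=0 clk=0 y=1 z=0 n0=0 v=0 p=0 u=0 x=1 q=1 n1=1
t0.Δ1 r=0 clk=1 y=1 z=0 n0=0 v=0 p=0 u=0 x=1 q=1 n1=1
t0.Δ2 r=0 clk=1 y=1 z=0 n0=0 v=0 p=0 u=0 x=1 q=1 n1=0
t0.Δ3 r=0 clk=1 y=1 z=0 n0=0 v=0 p=0 u=0 x=1 q=0 n1=0
t0.Δ4 r=0 clk=1 y=1 z=0 n0=0 v=0 p=0 u=0 x=0 q=0 n1=0
t0.Δ5 r=0 clk=1 y=0 z=0 n0=0 v=0 p=0 u=0 x=0 q=0 n1=0
t1.Δ0 r=0 clk=1 y=0 z=0 n0=0 v=0 p=0 u=0 x=0 q=0 n1=0
t1.Δ1 r=0 clk=0 y=0 z=0 n0=0 v=0 p=0 u=0 x=0 q=0 n1=0
t2.Δ0 r=0 clk=0 y=0 z=0 n0=0 v=0 p=0 u=0 x=0 q=0 n1=0
t2.Δ1 r=0 clk=1 y=0 z=0 n0=0 v=0 p=0 u=0 x=0 q=0 n1=0
t2.Δ2 r=0 clk=1 y=0 z=0 n0=1 v=0 p=0 u=0 x=0 q=0 n1=0
t3.Δ0 r=0 clk=1 y=0 z=0 n0=1 v=0 p=0 u=0 x=0 q=0 n1=0
t3.Δ1 r=0 clk=0 y=0 z=0 n0=1 v=0 p=0 u=0 x=0 q=0 n1=0
t4.Δ0 r=0 clk=0 y=0 z=0 n0=1 v=0 p=0 u=0 x=0 q=0 n1=0
t4.Δ1 r=0 clk=1 y=0 z=0 n0=1 v=0 p=0 u=0 x=0 q=0 n1=0
t5.Δ0 r=0 clk=1 y=0 z=0 n0=1 v=0 p=0 u=0 x=0 q=0 n1=0
t5.Δ1 r=0 clk=0 y=0 z=0 n0=1 v=0 p=0 u=0 x=0 q=0 n1=0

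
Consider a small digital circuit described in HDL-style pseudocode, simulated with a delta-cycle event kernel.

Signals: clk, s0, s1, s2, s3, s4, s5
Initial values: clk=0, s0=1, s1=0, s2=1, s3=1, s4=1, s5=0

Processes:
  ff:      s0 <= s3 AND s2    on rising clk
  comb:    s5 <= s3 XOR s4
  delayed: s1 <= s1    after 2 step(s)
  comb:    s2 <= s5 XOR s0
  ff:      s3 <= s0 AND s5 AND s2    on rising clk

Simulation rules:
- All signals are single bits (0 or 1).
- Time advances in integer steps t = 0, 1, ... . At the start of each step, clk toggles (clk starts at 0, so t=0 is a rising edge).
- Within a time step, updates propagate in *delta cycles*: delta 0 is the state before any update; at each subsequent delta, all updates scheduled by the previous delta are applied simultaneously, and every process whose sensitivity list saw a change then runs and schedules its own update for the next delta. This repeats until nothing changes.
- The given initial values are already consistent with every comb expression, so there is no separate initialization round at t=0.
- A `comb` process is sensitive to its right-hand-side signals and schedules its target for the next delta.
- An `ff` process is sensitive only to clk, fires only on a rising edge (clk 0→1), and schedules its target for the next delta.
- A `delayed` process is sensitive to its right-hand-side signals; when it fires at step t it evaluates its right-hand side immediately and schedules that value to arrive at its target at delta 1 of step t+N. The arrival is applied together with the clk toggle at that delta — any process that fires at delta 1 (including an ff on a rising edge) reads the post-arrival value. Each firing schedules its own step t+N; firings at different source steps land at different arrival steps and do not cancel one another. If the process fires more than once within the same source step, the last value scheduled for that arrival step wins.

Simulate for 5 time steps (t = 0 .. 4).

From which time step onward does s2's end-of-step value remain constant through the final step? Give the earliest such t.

2

[bits: s5,s3,s0,clk,s1,s2,s4]
t=0: Δ0=0110011 Δ1=0111011 Δ2=0011011 Δ3=1011011 Δ4=1011001 | 4Δ
t=1: Δ0=1011001 Δ1=1010001 | 1Δ
t=2: Δ0=1010001 Δ1=1011001 Δ2=1001001 Δ3=1001011 | 3Δ
t=3: Δ0=1001011 Δ1=1000011 | 1Δ
t=4: Δ0=1000011 Δ1=1001011 | 1Δ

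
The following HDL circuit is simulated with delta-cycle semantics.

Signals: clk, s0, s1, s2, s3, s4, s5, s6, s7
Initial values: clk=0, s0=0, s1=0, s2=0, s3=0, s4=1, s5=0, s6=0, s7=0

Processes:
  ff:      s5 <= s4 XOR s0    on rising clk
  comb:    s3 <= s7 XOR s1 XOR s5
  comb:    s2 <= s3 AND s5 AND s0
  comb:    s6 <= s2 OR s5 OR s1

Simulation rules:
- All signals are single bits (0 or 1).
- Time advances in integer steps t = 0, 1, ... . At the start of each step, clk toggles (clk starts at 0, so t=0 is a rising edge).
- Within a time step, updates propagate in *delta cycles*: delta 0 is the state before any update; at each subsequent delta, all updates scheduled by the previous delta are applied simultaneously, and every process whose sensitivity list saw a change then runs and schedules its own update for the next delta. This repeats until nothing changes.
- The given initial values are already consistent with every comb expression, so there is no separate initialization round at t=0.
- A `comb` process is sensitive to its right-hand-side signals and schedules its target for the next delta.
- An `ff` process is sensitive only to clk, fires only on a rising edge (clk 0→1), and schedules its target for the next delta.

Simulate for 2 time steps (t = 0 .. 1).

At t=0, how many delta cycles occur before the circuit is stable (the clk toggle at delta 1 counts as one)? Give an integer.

t=0 Δ0: s0=0 s3=0 s6=0 s2=0 s7=0 s5=0 s1=0 clk=0 s4=1
  Δ1: clk:0→1
  Δ2: s5:0→1
  Δ3: s3:0→1, s6:0→1
  (3Δ to stable)
t=1 Δ0: s0=0 s3=1 s6=1 s2=0 s7=0 s5=1 s1=0 clk=1 s4=1
  Δ1: clk:1→0
  (1Δ to stable)

3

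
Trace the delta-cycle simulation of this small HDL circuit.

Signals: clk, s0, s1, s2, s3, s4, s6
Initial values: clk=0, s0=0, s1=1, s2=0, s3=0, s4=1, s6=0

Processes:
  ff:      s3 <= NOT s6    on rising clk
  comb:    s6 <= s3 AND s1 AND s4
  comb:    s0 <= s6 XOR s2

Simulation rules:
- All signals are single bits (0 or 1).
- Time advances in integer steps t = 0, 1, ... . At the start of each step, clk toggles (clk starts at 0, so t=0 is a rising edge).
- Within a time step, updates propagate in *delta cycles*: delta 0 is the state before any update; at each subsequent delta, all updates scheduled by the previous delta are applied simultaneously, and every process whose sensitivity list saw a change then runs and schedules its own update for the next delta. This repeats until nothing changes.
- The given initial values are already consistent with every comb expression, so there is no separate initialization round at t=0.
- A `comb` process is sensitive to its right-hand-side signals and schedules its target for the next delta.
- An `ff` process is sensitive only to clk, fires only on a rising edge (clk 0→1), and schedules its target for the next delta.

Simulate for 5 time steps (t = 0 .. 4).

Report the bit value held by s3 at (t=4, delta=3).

t=0 Δ0: s3=0 s6=0 s4=1 s2=0 clk=0 s0=0 s1=1
  Δ1: clk:0→1
  Δ2: s3:0→1
  Δ3: s6:0→1
  Δ4: s0:0→1
  (4Δ to stable)
t=1 Δ0: s3=1 s6=1 s4=1 s2=0 clk=1 s0=1 s1=1
  Δ1: clk:1→0
  (1Δ to stable)
t=2 Δ0: s3=1 s6=1 s4=1 s2=0 clk=0 s0=1 s1=1
  Δ1: clk:0→1
  Δ2: s3:1→0
  Δ3: s6:1→0
  Δ4: s0:1→0
  (4Δ to stable)
t=3 Δ0: s3=0 s6=0 s4=1 s2=0 clk=1 s0=0 s1=1
  Δ1: clk:1→0
  (1Δ to stable)
t=4 Δ0: s3=0 s6=0 s4=1 s2=0 clk=0 s0=0 s1=1
  Δ1: clk:0→1
  Δ2: s3:0→1
  Δ3: s6:0→1
  Δ4: s0:0→1
  (4Δ to stable)

1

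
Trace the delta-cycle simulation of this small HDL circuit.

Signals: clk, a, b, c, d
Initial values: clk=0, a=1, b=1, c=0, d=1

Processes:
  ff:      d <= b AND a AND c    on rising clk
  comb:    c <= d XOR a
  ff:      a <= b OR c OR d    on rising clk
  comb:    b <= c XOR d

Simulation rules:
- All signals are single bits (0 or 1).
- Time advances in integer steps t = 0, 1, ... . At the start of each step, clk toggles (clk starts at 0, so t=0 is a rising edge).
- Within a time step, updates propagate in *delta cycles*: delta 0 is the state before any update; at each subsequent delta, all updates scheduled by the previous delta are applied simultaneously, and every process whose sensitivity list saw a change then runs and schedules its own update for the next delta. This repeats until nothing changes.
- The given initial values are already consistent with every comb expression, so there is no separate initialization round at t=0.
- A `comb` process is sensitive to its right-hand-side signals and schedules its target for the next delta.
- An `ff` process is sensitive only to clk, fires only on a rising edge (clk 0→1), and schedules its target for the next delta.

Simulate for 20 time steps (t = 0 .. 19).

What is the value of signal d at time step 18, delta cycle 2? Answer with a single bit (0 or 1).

t=0 Δ0: b=1 c=0 clk=0 a=1 d=1
  Δ1: clk:0→1
  Δ2: d:1→0
  Δ3: b:1→0, c:0→1
  Δ4: b:0→1
  (4Δ to stable)
t=1 Δ0: b=1 c=1 clk=1 a=1 d=0
  Δ1: clk:1→0
  (1Δ to stable)
t=2 Δ0: b=1 c=1 clk=0 a=1 d=0
  Δ1: clk:0→1
  Δ2: d:0→1
  Δ3: b:1→0, c:1→0
  Δ4: b:0→1
  (4Δ to stable)
t=3 Δ0: b=1 c=0 clk=1 a=1 d=1
  Δ1: clk:1→0
  (1Δ to stable)
t=4 Δ0: b=1 c=0 clk=0 a=1 d=1
  Δ1: clk:0→1
  Δ2: d:1→0
  Δ3: b:1→0, c:0→1
  Δ4: b:0→1
  (4Δ to stable)
t=5 Δ0: b=1 c=1 clk=1 a=1 d=0
  Δ1: clk:1→0
  (1Δ to stable)
t=6 Δ0: b=1 c=1 clk=0 a=1 d=0
  Δ1: clk:0→1
  Δ2: d:0→1
  Δ3: b:1→0, c:1→0
  Δ4: b:0→1
  (4Δ to stable)
t=7 Δ0: b=1 c=0 clk=1 a=1 d=1
  Δ1: clk:1→0
  (1Δ to stable)
t=8 Δ0: b=1 c=0 clk=0 a=1 d=1
  Δ1: clk:0→1
  Δ2: d:1→0
  Δ3: b:1→0, c:0→1
  Δ4: b:0→1
  (4Δ to stable)
t=9 Δ0: b=1 c=1 clk=1 a=1 d=0
  Δ1: clk:1→0
  (1Δ to stable)
t=10 Δ0: b=1 c=1 clk=0 a=1 d=0
  Δ1: clk:0→1
  Δ2: d:0→1
  Δ3: b:1→0, c:1→0
  Δ4: b:0→1
  (4Δ to stable)
t=11 Δ0: b=1 c=0 clk=1 a=1 d=1
  Δ1: clk:1→0
  (1Δ to stable)
t=12 Δ0: b=1 c=0 clk=0 a=1 d=1
  Δ1: clk:0→1
  Δ2: d:1→0
  Δ3: b:1→0, c:0→1
  Δ4: b:0→1
  (4Δ to stable)
t=13 Δ0: b=1 c=1 clk=1 a=1 d=0
  Δ1: clk:1→0
  (1Δ to stable)
t=14 Δ0: b=1 c=1 clk=0 a=1 d=0
  Δ1: clk:0→1
  Δ2: d:0→1
  Δ3: b:1→0, c:1→0
  Δ4: b:0→1
  (4Δ to stable)
t=15 Δ0: b=1 c=0 clk=1 a=1 d=1
  Δ1: clk:1→0
  (1Δ to stable)
t=16 Δ0: b=1 c=0 clk=0 a=1 d=1
  Δ1: clk:0→1
  Δ2: d:1→0
  Δ3: b:1→0, c:0→1
  Δ4: b:0→1
  (4Δ to stable)
t=17 Δ0: b=1 c=1 clk=1 a=1 d=0
  Δ1: clk:1→0
  (1Δ to stable)
t=18 Δ0: b=1 c=1 clk=0 a=1 d=0
  Δ1: clk:0→1
  Δ2: d:0→1
  Δ3: b:1→0, c:1→0
  Δ4: b:0→1
  (4Δ to stable)
t=19 Δ0: b=1 c=0 clk=1 a=1 d=1
  Δ1: clk:1→0
  (1Δ to stable)

1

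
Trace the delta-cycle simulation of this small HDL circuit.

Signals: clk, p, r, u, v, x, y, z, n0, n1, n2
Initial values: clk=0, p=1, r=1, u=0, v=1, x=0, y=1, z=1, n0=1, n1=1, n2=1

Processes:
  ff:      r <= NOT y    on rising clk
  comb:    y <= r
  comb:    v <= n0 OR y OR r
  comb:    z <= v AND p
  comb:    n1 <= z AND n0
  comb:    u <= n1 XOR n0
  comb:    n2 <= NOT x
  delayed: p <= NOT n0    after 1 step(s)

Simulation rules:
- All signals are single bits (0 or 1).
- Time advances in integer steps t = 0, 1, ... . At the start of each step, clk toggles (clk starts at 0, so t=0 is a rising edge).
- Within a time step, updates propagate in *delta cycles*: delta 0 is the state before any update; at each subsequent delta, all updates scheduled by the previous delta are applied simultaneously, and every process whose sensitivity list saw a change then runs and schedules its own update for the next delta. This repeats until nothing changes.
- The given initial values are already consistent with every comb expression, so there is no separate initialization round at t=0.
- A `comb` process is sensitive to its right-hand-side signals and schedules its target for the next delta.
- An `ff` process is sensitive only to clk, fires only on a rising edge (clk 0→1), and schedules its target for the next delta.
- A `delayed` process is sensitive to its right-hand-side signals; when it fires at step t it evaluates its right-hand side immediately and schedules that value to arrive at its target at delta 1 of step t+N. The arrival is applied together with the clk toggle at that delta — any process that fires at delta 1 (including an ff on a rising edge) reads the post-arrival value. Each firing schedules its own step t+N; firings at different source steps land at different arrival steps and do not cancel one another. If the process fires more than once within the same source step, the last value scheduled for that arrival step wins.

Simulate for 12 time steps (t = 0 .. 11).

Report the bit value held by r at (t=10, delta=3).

1

t0.Δ0 n1=1 z=1 x=0 r=1 clk=0 n0=1 v=1 n2=1 p=1 y=1 u=0
t0.Δ1 n1=1 z=1 x=0 r=1 clk=1 n0=1 v=1 n2=1 p=1 y=1 u=0
t0.Δ2 n1=1 z=1 x=0 r=0 clk=1 n0=1 v=1 n2=1 p=1 y=1 u=0
t0.Δ3 n1=1 z=1 x=0 r=0 clk=1 n0=1 v=1 n2=1 p=1 y=0 u=0
t1.Δ0 n1=1 z=1 x=0 r=0 clk=1 n0=1 v=1 n2=1 p=1 y=0 u=0
t1.Δ1 n1=1 z=1 x=0 r=0 clk=0 n0=1 v=1 n2=1 p=1 y=0 u=0
t2.Δ0 n1=1 z=1 x=0 r=0 clk=0 n0=1 v=1 n2=1 p=1 y=0 u=0
t2.Δ1 n1=1 z=1 x=0 r=0 clk=1 n0=1 v=1 n2=1 p=1 y=0 u=0
t2.Δ2 n1=1 z=1 x=0 r=1 clk=1 n0=1 v=1 n2=1 p=1 y=0 u=0
t2.Δ3 n1=1 z=1 x=0 r=1 clk=1 n0=1 v=1 n2=1 p=1 y=1 u=0
t3.Δ0 n1=1 z=1 x=0 r=1 clk=1 n0=1 v=1 n2=1 p=1 y=1 u=0
t3.Δ1 n1=1 z=1 x=0 r=1 clk=0 n0=1 v=1 n2=1 p=1 y=1 u=0
t4.Δ0 n1=1 z=1 x=0 r=1 clk=0 n0=1 v=1 n2=1 p=1 y=1 u=0
t4.Δ1 n1=1 z=1 x=0 r=1 clk=1 n0=1 v=1 n2=1 p=1 y=1 u=0
t4.Δ2 n1=1 z=1 x=0 r=0 clk=1 n0=1 v=1 n2=1 p=1 y=1 u=0
t4.Δ3 n1=1 z=1 x=0 r=0 clk=1 n0=1 v=1 n2=1 p=1 y=0 u=0
t5.Δ0 n1=1 z=1 x=0 r=0 clk=1 n0=1 v=1 n2=1 p=1 y=0 u=0
t5.Δ1 n1=1 z=1 x=0 r=0 clk=0 n0=1 v=1 n2=1 p=1 y=0 u=0
t6.Δ0 n1=1 z=1 x=0 r=0 clk=0 n0=1 v=1 n2=1 p=1 y=0 u=0
t6.Δ1 n1=1 z=1 x=0 r=0 clk=1 n0=1 v=1 n2=1 p=1 y=0 u=0
t6.Δ2 n1=1 z=1 x=0 r=1 clk=1 n0=1 v=1 n2=1 p=1 y=0 u=0
t6.Δ3 n1=1 z=1 x=0 r=1 clk=1 n0=1 v=1 n2=1 p=1 y=1 u=0
t7.Δ0 n1=1 z=1 x=0 r=1 clk=1 n0=1 v=1 n2=1 p=1 y=1 u=0
t7.Δ1 n1=1 z=1 x=0 r=1 clk=0 n0=1 v=1 n2=1 p=1 y=1 u=0
t8.Δ0 n1=1 z=1 x=0 r=1 clk=0 n0=1 v=1 n2=1 p=1 y=1 u=0
t8.Δ1 n1=1 z=1 x=0 r=1 clk=1 n0=1 v=1 n2=1 p=1 y=1 u=0
t8.Δ2 n1=1 z=1 x=0 r=0 clk=1 n0=1 v=1 n2=1 p=1 y=1 u=0
t8.Δ3 n1=1 z=1 x=0 r=0 clk=1 n0=1 v=1 n2=1 p=1 y=0 u=0
t9.Δ0 n1=1 z=1 x=0 r=0 clk=1 n0=1 v=1 n2=1 p=1 y=0 u=0
t9.Δ1 n1=1 z=1 x=0 r=0 clk=0 n0=1 v=1 n2=1 p=1 y=0 u=0
t10.Δ0 n1=1 z=1 x=0 r=0 clk=0 n0=1 v=1 n2=1 p=1 y=0 u=0
t10.Δ1 n1=1 z=1 x=0 r=0 clk=1 n0=1 v=1 n2=1 p=1 y=0 u=0
t10.Δ2 n1=1 z=1 x=0 r=1 clk=1 n0=1 v=1 n2=1 p=1 y=0 u=0
t10.Δ3 n1=1 z=1 x=0 r=1 clk=1 n0=1 v=1 n2=1 p=1 y=1 u=0
t11.Δ0 n1=1 z=1 x=0 r=1 clk=1 n0=1 v=1 n2=1 p=1 y=1 u=0
t11.Δ1 n1=1 z=1 x=0 r=1 clk=0 n0=1 v=1 n2=1 p=1 y=1 u=0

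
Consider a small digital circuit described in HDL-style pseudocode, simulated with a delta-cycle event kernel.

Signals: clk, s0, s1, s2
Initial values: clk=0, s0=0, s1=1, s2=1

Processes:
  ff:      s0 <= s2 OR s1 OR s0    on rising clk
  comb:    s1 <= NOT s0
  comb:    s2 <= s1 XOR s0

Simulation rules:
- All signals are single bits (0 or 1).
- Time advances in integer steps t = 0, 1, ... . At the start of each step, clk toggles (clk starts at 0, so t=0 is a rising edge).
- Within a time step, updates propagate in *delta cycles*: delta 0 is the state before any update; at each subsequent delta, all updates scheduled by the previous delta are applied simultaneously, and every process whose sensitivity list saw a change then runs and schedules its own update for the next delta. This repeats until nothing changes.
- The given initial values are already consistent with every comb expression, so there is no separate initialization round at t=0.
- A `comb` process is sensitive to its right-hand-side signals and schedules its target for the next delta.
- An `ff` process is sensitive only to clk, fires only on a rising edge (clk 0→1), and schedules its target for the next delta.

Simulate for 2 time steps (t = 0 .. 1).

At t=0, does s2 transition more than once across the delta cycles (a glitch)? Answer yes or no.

t=0 Δ0: s1=1 clk=0 s0=0 s2=1
  Δ1: clk:0→1
  Δ2: s0:0→1
  Δ3: s1:1→0, s2:1→0
  Δ4: s2:0→1
  (4Δ to stable)
t=1 Δ0: s1=0 clk=1 s0=1 s2=1
  Δ1: clk:1→0
  (1Δ to stable)

yes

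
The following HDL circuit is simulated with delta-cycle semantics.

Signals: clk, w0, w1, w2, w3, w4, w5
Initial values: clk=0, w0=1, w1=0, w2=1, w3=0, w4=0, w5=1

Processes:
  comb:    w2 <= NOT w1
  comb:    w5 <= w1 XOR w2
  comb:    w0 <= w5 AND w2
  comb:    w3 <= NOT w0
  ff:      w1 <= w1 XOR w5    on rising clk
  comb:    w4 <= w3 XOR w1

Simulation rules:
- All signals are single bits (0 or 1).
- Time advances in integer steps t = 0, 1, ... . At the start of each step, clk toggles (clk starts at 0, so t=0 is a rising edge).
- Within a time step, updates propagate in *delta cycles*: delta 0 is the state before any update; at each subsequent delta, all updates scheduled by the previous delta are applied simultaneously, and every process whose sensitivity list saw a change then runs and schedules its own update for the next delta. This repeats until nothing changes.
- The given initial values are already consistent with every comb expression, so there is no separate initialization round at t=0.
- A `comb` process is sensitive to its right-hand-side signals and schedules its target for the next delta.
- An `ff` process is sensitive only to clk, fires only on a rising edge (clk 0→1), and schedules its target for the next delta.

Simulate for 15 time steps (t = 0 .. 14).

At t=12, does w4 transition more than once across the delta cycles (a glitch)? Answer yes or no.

t=0 Δ0: w4=0 w3=0 w0=1 clk=0 w5=1 w1=0 w2=1
  Δ1: clk:0→1
  Δ2: w1:0→1
  Δ3: w4:0→1, w5:1→0, w2:1→0
  Δ4: w0:1→0, w5:0→1
  Δ5: w3:0→1
  Δ6: w4:1→0
  (6Δ to stable)
t=1 Δ0: w4=0 w3=1 w0=0 clk=1 w5=1 w1=1 w2=0
  Δ1: clk:1→0
  (1Δ to stable)
t=2 Δ0: w4=0 w3=1 w0=0 clk=0 w5=1 w1=1 w2=0
  Δ1: clk:0→1
  Δ2: w1:1→0
  Δ3: w4:0→1, w5:1→0, w2:0→1
  Δ4: w5:0→1
  Δ5: w0:0→1
  Δ6: w3:1→0
  Δ7: w4:1→0
  (7Δ to stable)
t=3 Δ0: w4=0 w3=0 w0=1 clk=1 w5=1 w1=0 w2=1
  Δ1: clk:1→0
  (1Δ to stable)
t=4 Δ0: w4=0 w3=0 w0=1 clk=0 w5=1 w1=0 w2=1
  Δ1: clk:0→1
  Δ2: w1:0→1
  Δ3: w4:0→1, w5:1→0, w2:1→0
  Δ4: w0:1→0, w5:0→1
  Δ5: w3:0→1
  Δ6: w4:1→0
  (6Δ to stable)
t=5 Δ0: w4=0 w3=1 w0=0 clk=1 w5=1 w1=1 w2=0
  Δ1: clk:1→0
  (1Δ to stable)
t=6 Δ0: w4=0 w3=1 w0=0 clk=0 w5=1 w1=1 w2=0
  Δ1: clk:0→1
  Δ2: w1:1→0
  Δ3: w4:0→1, w5:1→0, w2:0→1
  Δ4: w5:0→1
  Δ5: w0:0→1
  Δ6: w3:1→0
  Δ7: w4:1→0
  (7Δ to stable)
t=7 Δ0: w4=0 w3=0 w0=1 clk=1 w5=1 w1=0 w2=1
  Δ1: clk:1→0
  (1Δ to stable)
t=8 Δ0: w4=0 w3=0 w0=1 clk=0 w5=1 w1=0 w2=1
  Δ1: clk:0→1
  Δ2: w1:0→1
  Δ3: w4:0→1, w5:1→0, w2:1→0
  Δ4: w0:1→0, w5:0→1
  Δ5: w3:0→1
  Δ6: w4:1→0
  (6Δ to stable)
t=9 Δ0: w4=0 w3=1 w0=0 clk=1 w5=1 w1=1 w2=0
  Δ1: clk:1→0
  (1Δ to stable)
t=10 Δ0: w4=0 w3=1 w0=0 clk=0 w5=1 w1=1 w2=0
  Δ1: clk:0→1
  Δ2: w1:1→0
  Δ3: w4:0→1, w5:1→0, w2:0→1
  Δ4: w5:0→1
  Δ5: w0:0→1
  Δ6: w3:1→0
  Δ7: w4:1→0
  (7Δ to stable)
t=11 Δ0: w4=0 w3=0 w0=1 clk=1 w5=1 w1=0 w2=1
  Δ1: clk:1→0
  (1Δ to stable)
t=12 Δ0: w4=0 w3=0 w0=1 clk=0 w5=1 w1=0 w2=1
  Δ1: clk:0→1
  Δ2: w1:0→1
  Δ3: w4:0→1, w5:1→0, w2:1→0
  Δ4: w0:1→0, w5:0→1
  Δ5: w3:0→1
  Δ6: w4:1→0
  (6Δ to stable)
t=13 Δ0: w4=0 w3=1 w0=0 clk=1 w5=1 w1=1 w2=0
  Δ1: clk:1→0
  (1Δ to stable)
t=14 Δ0: w4=0 w3=1 w0=0 clk=0 w5=1 w1=1 w2=0
  Δ1: clk:0→1
  Δ2: w1:1→0
  Δ3: w4:0→1, w5:1→0, w2:0→1
  Δ4: w5:0→1
  Δ5: w0:0→1
  Δ6: w3:1→0
  Δ7: w4:1→0
  (7Δ to stable)

yes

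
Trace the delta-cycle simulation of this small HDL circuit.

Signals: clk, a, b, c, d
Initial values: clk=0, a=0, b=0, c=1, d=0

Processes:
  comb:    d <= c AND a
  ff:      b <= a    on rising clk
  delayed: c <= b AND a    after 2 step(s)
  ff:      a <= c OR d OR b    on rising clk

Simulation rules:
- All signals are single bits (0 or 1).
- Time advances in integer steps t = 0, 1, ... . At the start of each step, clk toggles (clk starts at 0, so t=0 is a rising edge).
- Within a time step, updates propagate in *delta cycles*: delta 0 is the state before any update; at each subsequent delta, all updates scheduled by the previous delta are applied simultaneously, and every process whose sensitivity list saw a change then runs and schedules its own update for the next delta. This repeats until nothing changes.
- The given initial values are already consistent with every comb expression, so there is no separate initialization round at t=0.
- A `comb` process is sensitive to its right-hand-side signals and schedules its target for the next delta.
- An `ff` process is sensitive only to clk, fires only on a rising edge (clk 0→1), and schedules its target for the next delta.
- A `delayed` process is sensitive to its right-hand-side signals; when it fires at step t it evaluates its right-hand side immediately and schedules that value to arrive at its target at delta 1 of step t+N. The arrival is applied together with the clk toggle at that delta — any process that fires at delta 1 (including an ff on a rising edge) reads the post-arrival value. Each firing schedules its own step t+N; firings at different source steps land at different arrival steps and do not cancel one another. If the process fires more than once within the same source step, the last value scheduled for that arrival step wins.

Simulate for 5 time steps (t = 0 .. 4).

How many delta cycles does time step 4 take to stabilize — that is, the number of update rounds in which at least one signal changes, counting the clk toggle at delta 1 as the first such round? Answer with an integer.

2

t0.Δ0 c=1 b=0 clk=0 a=0 d=0
t0.Δ1 c=1 b=0 clk=1 a=0 d=0
t0.Δ2 c=1 b=0 clk=1 a=1 d=0
t0.Δ3 c=1 b=0 clk=1 a=1 d=1
t1.Δ0 c=1 b=0 clk=1 a=1 d=1
t1.Δ1 c=1 b=0 clk=0 a=1 d=1
t2.Δ0 c=1 b=0 clk=0 a=1 d=1
t2.Δ1 c=0 b=0 clk=1 a=1 d=1
t2.Δ2 c=0 b=1 clk=1 a=1 d=0
t3.Δ0 c=0 b=1 clk=1 a=1 d=0
t3.Δ1 c=0 b=1 clk=0 a=1 d=0
t4.Δ0 c=0 b=1 clk=0 a=1 d=0
t4.Δ1 c=1 b=1 clk=1 a=1 d=0
t4.Δ2 c=1 b=1 clk=1 a=1 d=1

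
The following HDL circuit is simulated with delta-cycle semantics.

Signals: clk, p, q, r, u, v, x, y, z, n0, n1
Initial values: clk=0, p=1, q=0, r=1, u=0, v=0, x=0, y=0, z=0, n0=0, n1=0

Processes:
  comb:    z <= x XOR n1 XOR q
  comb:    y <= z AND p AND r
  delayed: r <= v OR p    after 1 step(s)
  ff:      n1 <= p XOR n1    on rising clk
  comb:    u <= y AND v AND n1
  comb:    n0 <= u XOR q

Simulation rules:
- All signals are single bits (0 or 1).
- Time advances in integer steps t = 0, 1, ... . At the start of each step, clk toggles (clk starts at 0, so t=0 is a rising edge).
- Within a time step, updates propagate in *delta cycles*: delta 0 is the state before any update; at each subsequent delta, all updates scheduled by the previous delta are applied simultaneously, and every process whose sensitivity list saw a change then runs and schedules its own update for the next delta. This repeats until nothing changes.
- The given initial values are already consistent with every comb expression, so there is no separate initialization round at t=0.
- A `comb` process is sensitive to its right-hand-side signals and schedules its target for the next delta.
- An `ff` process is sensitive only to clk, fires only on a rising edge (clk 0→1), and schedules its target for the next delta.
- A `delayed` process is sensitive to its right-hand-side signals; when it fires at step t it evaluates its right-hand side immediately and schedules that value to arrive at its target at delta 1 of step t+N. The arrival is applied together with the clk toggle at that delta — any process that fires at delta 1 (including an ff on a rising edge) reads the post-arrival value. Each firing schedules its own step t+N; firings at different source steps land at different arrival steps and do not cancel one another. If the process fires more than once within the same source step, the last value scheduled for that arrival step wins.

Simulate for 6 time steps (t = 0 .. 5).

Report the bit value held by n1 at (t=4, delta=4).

1

t=0 Δ0: r=1 clk=0 v=0 x=0 n0=0 z=0 p=1 u=0 y=0 q=0 n1=0
  Δ1: clk:0→1
  Δ2: n1:0→1
  Δ3: z:0→1
  Δ4: y:0→1
  (4Δ to stable)
t=1 Δ0: r=1 clk=1 v=0 x=0 n0=0 z=1 p=1 u=0 y=1 q=0 n1=1
  Δ1: clk:1→0
  (1Δ to stable)
t=2 Δ0: r=1 clk=0 v=0 x=0 n0=0 z=1 p=1 u=0 y=1 q=0 n1=1
  Δ1: clk:0→1
  Δ2: n1:1→0
  Δ3: z:1→0
  Δ4: y:1→0
  (4Δ to stable)
t=3 Δ0: r=1 clk=1 v=0 x=0 n0=0 z=0 p=1 u=0 y=0 q=0 n1=0
  Δ1: clk:1→0
  (1Δ to stable)
t=4 Δ0: r=1 clk=0 v=0 x=0 n0=0 z=0 p=1 u=0 y=0 q=0 n1=0
  Δ1: clk:0→1
  Δ2: n1:0→1
  Δ3: z:0→1
  Δ4: y:0→1
  (4Δ to stable)
t=5 Δ0: r=1 clk=1 v=0 x=0 n0=0 z=1 p=1 u=0 y=1 q=0 n1=1
  Δ1: clk:1→0
  (1Δ to stable)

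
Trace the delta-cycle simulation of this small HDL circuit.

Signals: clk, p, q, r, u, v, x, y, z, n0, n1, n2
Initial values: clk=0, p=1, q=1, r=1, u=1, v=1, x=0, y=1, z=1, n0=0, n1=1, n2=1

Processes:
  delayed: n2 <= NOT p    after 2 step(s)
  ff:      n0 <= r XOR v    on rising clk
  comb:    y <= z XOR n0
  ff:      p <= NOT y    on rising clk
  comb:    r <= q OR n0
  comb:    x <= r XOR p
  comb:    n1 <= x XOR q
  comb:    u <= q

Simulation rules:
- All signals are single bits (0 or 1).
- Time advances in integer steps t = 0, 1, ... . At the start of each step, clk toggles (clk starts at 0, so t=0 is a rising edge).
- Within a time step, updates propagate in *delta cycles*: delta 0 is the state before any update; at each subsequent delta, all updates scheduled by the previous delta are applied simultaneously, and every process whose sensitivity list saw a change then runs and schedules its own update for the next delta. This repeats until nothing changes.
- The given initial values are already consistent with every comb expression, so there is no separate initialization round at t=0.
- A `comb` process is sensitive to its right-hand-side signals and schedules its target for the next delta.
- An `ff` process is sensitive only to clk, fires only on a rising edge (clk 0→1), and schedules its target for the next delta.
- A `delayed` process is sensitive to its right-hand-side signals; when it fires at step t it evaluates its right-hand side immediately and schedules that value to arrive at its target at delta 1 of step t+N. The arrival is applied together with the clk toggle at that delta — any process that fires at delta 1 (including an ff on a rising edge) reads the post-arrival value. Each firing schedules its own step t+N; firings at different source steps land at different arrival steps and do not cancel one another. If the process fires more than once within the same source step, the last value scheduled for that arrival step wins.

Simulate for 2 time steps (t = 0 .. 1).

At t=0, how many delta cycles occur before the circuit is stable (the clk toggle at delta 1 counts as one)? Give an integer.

[bits: n2,v,u,z,n0,r,p,q,x,y,clk,n1]
t=0: Δ0=111101110101 Δ1=111101110111 Δ2=111101010111 Δ3=111101011111 Δ4=111101011110 | 4Δ
t=1: Δ0=111101011110 Δ1=111101011100 | 1Δ

4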